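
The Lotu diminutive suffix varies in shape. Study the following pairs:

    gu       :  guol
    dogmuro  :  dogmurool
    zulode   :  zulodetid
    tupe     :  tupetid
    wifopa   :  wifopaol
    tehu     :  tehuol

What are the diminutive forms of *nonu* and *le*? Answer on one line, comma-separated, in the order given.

The suffix is conditioned by the last vowel: -tid when the last vowel of the stem is a front vowel (*zulode*, *tupe*); -ol when the last vowel of the stem is a back vowel (*gu*, *dogmuro*, *wifopa*, *tehu*).
*nonu*: last vowel = /u/, a back vowel → -ol → *nonuol*.
*le* — last vowel /e/ (a front vowel) → -tid → *letid*.

nonuol, letid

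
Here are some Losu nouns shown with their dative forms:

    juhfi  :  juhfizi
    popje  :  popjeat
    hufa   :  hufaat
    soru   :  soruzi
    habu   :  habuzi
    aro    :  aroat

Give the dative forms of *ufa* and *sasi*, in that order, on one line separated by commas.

ufaat, sasizi

The suffix is conditioned by the last vowel: -zi when the last vowel of the stem is a high vowel (*juhfi*, *soru*, *habu*); -at when the last vowel of the stem is a non-high vowel (*popje*, *hufa*, *aro*).
*ufa*: last vowel = /a/, a non-high vowel → -at → *ufaat*.
Since the last vowel of *sasi* is /i/ (a high vowel), it takes -zi, giving *sasizi*.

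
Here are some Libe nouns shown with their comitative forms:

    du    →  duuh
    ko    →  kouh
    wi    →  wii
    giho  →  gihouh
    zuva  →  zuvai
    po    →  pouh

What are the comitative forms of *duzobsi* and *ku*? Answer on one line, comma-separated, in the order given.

Looking at the last vowel of each stem: -uh when the last vowel of the stem is a rounded vowel (*du*, *ko*, *giho*, *po*); -i when the last vowel of the stem is an unrounded vowel (*wi*, *zuva*).
*duzobsi* — last vowel /i/ (an unrounded vowel) → -i → *duzobsii*.
Since the last vowel of *ku* is /u/ (a rounded vowel), it takes -uh, giving *kuuh*.

duzobsii, kuuh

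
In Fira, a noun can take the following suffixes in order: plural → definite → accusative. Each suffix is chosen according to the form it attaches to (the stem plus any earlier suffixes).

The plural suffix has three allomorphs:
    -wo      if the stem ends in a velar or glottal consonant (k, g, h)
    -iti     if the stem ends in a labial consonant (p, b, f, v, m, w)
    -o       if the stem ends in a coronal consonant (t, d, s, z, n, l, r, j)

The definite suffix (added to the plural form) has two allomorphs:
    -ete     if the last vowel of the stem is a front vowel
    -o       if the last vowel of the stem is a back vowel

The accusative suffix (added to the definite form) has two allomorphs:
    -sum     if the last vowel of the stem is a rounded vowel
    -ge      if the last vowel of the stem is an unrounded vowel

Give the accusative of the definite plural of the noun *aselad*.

aseladoosum

*aselad* — final consonant /d/ (coronal) → -o → *aselado*.
The plural form *aselado* — last vowel /o/ (a back vowel) → -o → *aseladoo*.
The definite form *aseladoo*: last vowel = /o/, a rounded vowel → -sum → *aseladoosum*.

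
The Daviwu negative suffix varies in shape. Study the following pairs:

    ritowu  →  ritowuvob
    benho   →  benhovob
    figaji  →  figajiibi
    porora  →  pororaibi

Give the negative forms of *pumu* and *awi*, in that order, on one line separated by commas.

The pattern is rounding harmony: -vob when the last vowel of the stem is a rounded vowel (*ritowu*, *benho*); -ibi when the last vowel of the stem is an unrounded vowel (*figaji*, *porora*).
Since the last vowel of *pumu* is /u/ (a rounded vowel), it takes -vob, giving *pumuvob*.
*awi* — last vowel /i/ (an unrounded vowel) → -ibi → *awiibi*.

pumuvob, awiibi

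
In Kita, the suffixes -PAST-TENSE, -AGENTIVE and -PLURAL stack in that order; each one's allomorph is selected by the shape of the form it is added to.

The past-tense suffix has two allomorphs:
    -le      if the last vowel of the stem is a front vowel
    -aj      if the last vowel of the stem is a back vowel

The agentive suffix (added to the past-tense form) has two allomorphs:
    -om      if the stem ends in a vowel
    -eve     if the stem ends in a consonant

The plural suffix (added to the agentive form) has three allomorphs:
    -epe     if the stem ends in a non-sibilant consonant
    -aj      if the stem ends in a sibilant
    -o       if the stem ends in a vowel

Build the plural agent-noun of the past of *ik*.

ikleomepe

Since the last vowel of *ik* is /i/ (a front vowel), it takes -le, giving *ikle*.
Since the final sound of the past-tense form *ikle* is /e/ (a vowel), it takes -om, giving *ikleom*.
Since the final sound of the agentive form *ikleom* is /m/ (a non-sibilant consonant), it takes -epe, giving *ikleomepe*.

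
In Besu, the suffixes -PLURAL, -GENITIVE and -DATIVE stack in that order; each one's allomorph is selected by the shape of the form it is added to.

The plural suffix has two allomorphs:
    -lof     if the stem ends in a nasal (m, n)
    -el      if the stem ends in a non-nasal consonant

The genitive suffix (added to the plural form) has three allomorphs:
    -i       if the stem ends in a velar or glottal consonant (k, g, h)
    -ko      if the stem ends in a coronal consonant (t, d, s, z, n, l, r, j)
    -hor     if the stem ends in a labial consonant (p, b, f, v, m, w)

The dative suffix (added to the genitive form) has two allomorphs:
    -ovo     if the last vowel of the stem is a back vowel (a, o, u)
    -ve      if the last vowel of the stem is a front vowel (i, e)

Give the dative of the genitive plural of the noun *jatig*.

jatigelkoovo

*jatig*: final consonant = /g/, non-nasal → -el → *jatigel*.
The plural form *jatigel*: final consonant = /l/, coronal → -ko → *jatigelko*.
Since the last vowel of the genitive form *jatigelko* is /o/ (a back vowel), it takes -ovo, giving *jatigelkoovo*.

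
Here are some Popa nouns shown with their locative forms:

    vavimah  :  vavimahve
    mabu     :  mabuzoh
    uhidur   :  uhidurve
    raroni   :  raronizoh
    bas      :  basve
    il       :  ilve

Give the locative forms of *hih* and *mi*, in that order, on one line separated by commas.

The alternation tracks the final sound of the stem — -ve when the stem ends in a consonant (*vavimah*, *uhidur*, *bas*, *il*); -zoh when the stem ends in a vowel (*mabu*, *raroni*).
*hih* — final sound /h/ (a consonant) → -ve → *hihve*.
*mi*: final sound = /i/, a vowel → -zoh → *mizoh*.

hihve, mizoh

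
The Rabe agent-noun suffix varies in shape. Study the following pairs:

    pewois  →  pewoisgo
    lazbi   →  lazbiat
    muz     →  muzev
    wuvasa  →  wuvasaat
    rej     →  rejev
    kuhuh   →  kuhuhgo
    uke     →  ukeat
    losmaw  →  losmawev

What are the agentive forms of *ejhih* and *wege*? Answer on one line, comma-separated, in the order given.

ejhihgo, wegeat

Looking at the final sound of each stem: -go when the stem ends in a voiceless consonant (*pewois*, *kuhuh*); -ev when the stem ends in a voiced consonant (*muz*, *rej*, *losmaw*); -at when the stem ends in a vowel (*lazbi*, *wuvasa*, *uke*).
Since the final sound of *ejhih* is /h/ (a voiceless consonant), it takes -go, giving *ejhihgo*.
Since the final sound of *wege* is /e/ (a vowel), it takes -at, giving *wegeat*.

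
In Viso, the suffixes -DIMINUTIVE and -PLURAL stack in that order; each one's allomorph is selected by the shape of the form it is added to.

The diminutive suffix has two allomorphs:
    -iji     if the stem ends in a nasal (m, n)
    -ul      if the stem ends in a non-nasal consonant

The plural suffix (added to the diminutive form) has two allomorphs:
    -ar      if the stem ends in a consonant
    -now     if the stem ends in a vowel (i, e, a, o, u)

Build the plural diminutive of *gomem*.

The final consonant of *gomem* is /m/, which is a nasal, so the diminutive suffix is -iji, giving *gomemiji*.
The diminutive form *gomemiji* — final sound /i/ (a vowel) → -now → *gomemijinow*.

gomemijinow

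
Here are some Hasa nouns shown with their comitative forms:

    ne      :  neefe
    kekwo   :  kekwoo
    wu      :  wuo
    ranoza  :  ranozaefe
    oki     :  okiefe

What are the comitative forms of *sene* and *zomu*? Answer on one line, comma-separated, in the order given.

The alternation tracks the last vowel of the stem — -o when the last vowel of the stem is a rounded vowel (*kekwo*, *wu*); -efe when the last vowel of the stem is an unrounded vowel (*ne*, *ranoza*, *oki*).
*sene* — last vowel /e/ (an unrounded vowel) → -efe → *seneefe*.
*zomu* — last vowel /u/ (a rounded vowel) → -o → *zomuo*.

seneefe, zomuo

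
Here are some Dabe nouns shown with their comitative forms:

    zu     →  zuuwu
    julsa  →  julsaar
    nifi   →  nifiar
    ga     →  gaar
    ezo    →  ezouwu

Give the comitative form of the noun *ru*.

ruuwu

The suffix is conditioned by the last vowel: -uwu when the last vowel of the stem is a rounded vowel (*zu*, *ezo*); -ar when the last vowel of the stem is an unrounded vowel (*julsa*, *nifi*, *ga*).
*ru*: last vowel = /u/, a rounded vowel → -uwu → *ruuwu*.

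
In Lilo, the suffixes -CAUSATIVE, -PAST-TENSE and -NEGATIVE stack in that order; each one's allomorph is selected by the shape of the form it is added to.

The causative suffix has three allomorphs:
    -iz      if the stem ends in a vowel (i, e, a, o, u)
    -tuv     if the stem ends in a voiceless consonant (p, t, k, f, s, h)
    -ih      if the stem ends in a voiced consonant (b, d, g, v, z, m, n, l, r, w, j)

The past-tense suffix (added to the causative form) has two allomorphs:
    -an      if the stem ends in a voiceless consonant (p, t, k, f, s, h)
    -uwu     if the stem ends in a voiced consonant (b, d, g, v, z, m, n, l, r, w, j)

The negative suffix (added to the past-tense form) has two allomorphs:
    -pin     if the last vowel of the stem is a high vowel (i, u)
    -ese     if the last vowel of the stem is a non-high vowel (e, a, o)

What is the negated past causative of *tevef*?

*tevef* — final sound /f/ (a voiceless consonant) → -tuv → *teveftuv*.
The final consonant of the causative form *teveftuv* is /v/, which is voiced, so the past-tense suffix is -uwu, giving *teveftuvuwu*.
The past-tense form *teveftuvuwu*: last vowel = /u/, a high vowel → -pin → *teveftuvuwupin*.

teveftuvuwupin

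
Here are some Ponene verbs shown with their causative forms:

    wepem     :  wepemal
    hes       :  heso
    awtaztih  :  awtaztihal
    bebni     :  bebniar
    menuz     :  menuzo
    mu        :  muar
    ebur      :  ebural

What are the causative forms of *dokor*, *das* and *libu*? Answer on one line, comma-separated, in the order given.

dokoral, daso, libuar

The pattern is sibilance of the final sound: -o when the stem ends in a sibilant (*hes*, *menuz*); -al when the stem ends in a non-sibilant consonant (*wepem*, *awtaztih*, *ebur*); -ar when the stem ends in a vowel (*bebni*, *mu*).
Since the final sound of *dokor* is /r/ (a non-sibilant consonant), it takes -al, giving *dokoral*.
Since the final sound of *das* is /s/ (a sibilant), it takes -o, giving *daso*.
*libu* — final sound /u/ (a vowel) → -ar → *libuar*.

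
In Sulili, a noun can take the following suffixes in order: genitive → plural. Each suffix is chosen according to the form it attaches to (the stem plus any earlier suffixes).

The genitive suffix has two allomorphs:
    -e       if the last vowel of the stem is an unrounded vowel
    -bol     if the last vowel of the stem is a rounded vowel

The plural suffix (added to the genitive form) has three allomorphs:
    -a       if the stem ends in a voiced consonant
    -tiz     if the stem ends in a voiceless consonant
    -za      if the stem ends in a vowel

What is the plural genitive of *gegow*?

gegowbola

The last vowel of *gegow* is /o/, which is a rounded vowel, so the genitive suffix is -bol, giving *gegowbol*.
The genitive form *gegowbol*: final sound = /l/, a voiced consonant → -a → *gegowbola*.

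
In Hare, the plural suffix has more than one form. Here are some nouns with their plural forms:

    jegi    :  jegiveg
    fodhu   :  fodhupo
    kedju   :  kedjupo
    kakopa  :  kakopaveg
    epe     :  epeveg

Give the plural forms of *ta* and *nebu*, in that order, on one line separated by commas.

The suffix is conditioned by the last vowel: -po when the last vowel of the stem is a rounded vowel (*fodhu*, *kedju*); -veg when the last vowel of the stem is an unrounded vowel (*jegi*, *kakopa*, *epe*).
*ta* — last vowel /a/ (an unrounded vowel) → -veg → *taveg*.
The last vowel of *nebu* is /u/, which is a rounded vowel, so the suffix is -po, giving *nebupo*.

taveg, nebupo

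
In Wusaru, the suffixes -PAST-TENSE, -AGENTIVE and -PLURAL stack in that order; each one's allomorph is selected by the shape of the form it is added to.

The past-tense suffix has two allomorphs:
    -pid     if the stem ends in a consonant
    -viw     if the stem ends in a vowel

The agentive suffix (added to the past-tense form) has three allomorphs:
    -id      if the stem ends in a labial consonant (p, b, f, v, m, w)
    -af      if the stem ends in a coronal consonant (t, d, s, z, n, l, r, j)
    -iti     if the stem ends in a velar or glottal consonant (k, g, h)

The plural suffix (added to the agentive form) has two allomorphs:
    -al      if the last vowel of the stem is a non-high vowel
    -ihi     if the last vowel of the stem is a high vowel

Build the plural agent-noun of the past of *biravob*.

*biravob* — final sound /b/ (a consonant) → -pid → *biravobpid*.
Since the final consonant of the past-tense form *biravobpid* is /d/ (coronal), it takes -af, giving *biravobpidaf*.
The last vowel of the agentive form *biravobpidaf* is /a/, which is a non-high vowel, so the plural suffix is -al, giving *biravobpidafal*.

biravobpidafal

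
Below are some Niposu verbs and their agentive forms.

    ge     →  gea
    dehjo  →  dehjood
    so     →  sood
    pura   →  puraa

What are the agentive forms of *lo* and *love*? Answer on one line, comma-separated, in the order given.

lood, lovea

Looking at the last vowel of each stem: -od when the last vowel of the stem is a rounded vowel (*dehjo*, *so*); -a when the last vowel of the stem is an unrounded vowel (*ge*, *pura*).
*lo* — last vowel /o/ (a rounded vowel) → -od → *lood*.
The last vowel of *love* is /e/, which is an unrounded vowel, so the suffix is -a, giving *lovea*.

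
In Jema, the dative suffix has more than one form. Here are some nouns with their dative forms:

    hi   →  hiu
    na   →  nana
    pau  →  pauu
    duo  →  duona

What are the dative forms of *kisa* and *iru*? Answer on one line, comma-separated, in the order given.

The suffix is conditioned by the last vowel: -u when the last vowel of the stem is a high vowel (*hi*, *pau*); -na when the last vowel of the stem is a non-high vowel (*na*, *duo*).
Since the last vowel of *kisa* is /a/ (a non-high vowel), it takes -na, giving *kisana*.
The last vowel of *iru* is /u/, which is a high vowel, so the suffix is -u, giving *iruu*.

kisana, iruu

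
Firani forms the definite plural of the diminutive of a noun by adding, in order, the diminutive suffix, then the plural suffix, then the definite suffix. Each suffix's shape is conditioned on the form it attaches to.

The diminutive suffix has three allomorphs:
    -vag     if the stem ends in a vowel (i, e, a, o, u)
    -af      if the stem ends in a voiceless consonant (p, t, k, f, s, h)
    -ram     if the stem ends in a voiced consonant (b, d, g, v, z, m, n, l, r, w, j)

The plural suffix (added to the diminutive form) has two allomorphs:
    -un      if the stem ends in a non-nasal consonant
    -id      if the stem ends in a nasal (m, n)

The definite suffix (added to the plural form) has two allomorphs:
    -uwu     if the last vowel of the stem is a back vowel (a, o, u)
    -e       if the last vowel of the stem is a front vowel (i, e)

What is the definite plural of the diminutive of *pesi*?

pesivagunuwu

*pesi* — final sound /i/ (a vowel) → -vag → *pesivag*.
Since the final consonant of the diminutive form *pesivag* is /g/ (non-nasal), it takes -un, giving *pesivagun*.
The last vowel of the plural form *pesivagun* is /u/, which is a back vowel, so the definite suffix is -uwu, giving *pesivagunuwu*.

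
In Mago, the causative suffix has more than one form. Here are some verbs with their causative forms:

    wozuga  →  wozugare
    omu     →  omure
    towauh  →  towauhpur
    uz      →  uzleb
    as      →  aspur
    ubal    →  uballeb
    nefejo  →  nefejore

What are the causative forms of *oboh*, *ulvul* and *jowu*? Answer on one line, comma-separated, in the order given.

obohpur, ulvulleb, jowure

The alternation tracks the final sound of the stem — -pur when the stem ends in a voiceless consonant (*towauh*, *as*); -leb when the stem ends in a voiced consonant (*uz*, *ubal*); -re when the stem ends in a vowel (*wozuga*, *omu*, *nefejo*).
The final sound of *oboh* is /h/, which is a voiceless consonant, so the suffix is -pur, giving *obohpur*.
*ulvul* — final sound /l/ (a voiced consonant) → -leb → *ulvulleb*.
The final sound of *jowu* is /u/, which is a vowel, so the suffix is -re, giving *jowure*.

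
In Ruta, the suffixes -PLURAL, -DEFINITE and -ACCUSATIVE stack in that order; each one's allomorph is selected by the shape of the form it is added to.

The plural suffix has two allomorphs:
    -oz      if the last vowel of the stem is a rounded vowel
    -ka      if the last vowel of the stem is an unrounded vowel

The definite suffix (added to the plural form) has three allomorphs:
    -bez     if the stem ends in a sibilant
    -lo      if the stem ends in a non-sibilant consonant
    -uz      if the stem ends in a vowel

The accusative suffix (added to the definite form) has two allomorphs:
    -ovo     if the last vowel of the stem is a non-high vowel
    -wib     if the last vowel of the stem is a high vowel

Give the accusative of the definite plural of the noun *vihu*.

vihuozbezovo

The last vowel of *vihu* is /u/, which is a rounded vowel, so the plural suffix is -oz, giving *vihuoz*.
The final sound of the plural form *vihuoz* is /z/, which is a sibilant, so the definite suffix is -bez, giving *vihuozbez*.
The definite form *vihuozbez* — last vowel /e/ (a non-high vowel) → -ovo → *vihuozbezovo*.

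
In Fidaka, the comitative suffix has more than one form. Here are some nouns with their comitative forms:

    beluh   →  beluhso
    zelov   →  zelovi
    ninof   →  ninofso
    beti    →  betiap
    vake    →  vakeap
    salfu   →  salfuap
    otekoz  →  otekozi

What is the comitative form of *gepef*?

gepefso

The alternation tracks the final sound of the stem — -so when the stem ends in a voiceless consonant (*beluh*, *ninof*); -i when the stem ends in a voiced consonant (*zelov*, *otekoz*); -ap when the stem ends in a vowel (*beti*, *vake*, *salfu*).
*gepef* — final sound /f/ (a voiceless consonant) → -so → *gepefso*.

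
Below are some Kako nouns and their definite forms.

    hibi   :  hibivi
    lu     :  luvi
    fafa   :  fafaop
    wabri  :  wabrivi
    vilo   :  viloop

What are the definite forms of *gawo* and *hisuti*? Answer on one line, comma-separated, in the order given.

gawoop, hisutivi

The alternation tracks the last vowel of the stem — -vi when the last vowel of the stem is a high vowel (*hibi*, *lu*, *wabri*); -op when the last vowel of the stem is a non-high vowel (*fafa*, *vilo*).
Since the last vowel of *gawo* is /o/ (a non-high vowel), it takes -op, giving *gawoop*.
Since the last vowel of *hisuti* is /i/ (a high vowel), it takes -vi, giving *hisutivi*.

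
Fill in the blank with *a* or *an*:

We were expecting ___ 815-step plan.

The indefinite article is chosen by the initial *sound* of the following word, not its spelling.
The number *815* is spoken "eight hundred …", beginning with /eɪt/ — a vowel sound.
So the article is *an*: We were expecting an 815-step plan.

an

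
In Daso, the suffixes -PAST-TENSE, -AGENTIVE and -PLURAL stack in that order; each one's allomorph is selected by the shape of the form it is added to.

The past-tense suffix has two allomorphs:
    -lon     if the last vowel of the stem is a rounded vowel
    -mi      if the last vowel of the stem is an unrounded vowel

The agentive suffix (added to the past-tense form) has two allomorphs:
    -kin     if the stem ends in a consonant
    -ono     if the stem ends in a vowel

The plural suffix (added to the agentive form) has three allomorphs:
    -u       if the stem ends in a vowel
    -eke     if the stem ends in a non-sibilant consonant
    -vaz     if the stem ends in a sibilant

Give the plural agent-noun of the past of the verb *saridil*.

saridilmionou

The last vowel of *saridil* is /i/, which is an unrounded vowel, so the past-tense suffix is -mi, giving *saridilmi*.
Since the final sound of the past-tense form *saridilmi* is /i/ (a vowel), it takes -ono, giving *saridilmiono*.
The agentive form *saridilmiono*: final sound = /o/, a vowel → -u → *saridilmionou*.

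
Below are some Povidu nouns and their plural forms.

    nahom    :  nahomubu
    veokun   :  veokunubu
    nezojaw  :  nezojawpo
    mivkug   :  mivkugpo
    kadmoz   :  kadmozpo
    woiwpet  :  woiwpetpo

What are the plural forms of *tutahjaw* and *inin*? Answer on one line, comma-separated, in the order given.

tutahjawpo, ininubu

Looking at the final consonant of each stem: -ubu when the stem ends in a nasal (*nahom*, *veokun*); -po when the stem ends in a non-nasal consonant (*nezojaw*, *mivkug*, *kadmoz*, *woiwpet*).
*tutahjaw*: final consonant = /w/, non-nasal → -po → *tutahjawpo*.
*inin* — final consonant /n/ (a nasal) → -ubu → *ininubu*.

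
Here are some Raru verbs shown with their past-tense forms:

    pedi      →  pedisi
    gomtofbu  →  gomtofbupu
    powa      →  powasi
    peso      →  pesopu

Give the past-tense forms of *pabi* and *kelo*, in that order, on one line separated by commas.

The alternation tracks the last vowel of the stem — -pu when the last vowel of the stem is a rounded vowel (*gomtofbu*, *peso*); -si when the last vowel of the stem is an unrounded vowel (*pedi*, *powa*).
*pabi*: last vowel = /i/, an unrounded vowel → -si → *pabisi*.
*kelo* — last vowel /o/ (a rounded vowel) → -pu → *kelopu*.

pabisi, kelopu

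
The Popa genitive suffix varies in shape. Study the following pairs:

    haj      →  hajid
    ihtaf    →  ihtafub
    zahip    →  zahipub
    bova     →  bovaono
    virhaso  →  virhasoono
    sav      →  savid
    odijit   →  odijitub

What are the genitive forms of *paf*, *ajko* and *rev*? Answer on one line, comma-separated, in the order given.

The suffix is conditioned by the final sound: -ub when the stem ends in a voiceless consonant (*ihtaf*, *zahip*, *odijit*); -id when the stem ends in a voiced consonant (*haj*, *sav*); -ono when the stem ends in a vowel (*bova*, *virhaso*).
*paf* — final sound /f/ (a voiceless consonant) → -ub → *pafub*.
*ajko*: final sound = /o/, a vowel → -ono → *ajkoono*.
*rev*: final sound = /v/, a voiced consonant → -id → *revid*.

pafub, ajkoono, revid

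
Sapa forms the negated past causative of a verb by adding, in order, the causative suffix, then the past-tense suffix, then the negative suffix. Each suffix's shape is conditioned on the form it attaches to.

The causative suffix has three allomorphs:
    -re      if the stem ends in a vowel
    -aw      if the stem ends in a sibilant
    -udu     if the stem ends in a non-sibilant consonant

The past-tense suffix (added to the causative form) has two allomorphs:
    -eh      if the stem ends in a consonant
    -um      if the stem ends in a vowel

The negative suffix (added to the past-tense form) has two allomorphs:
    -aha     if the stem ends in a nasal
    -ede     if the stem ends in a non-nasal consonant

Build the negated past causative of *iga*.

igareumaha

The final sound of *iga* is /a/, which is a vowel, so the causative suffix is -re, giving *igare*.
The final sound of the causative form *igare* is /e/, which is a vowel, so the past-tense suffix is -um, giving *igareum*.
The final consonant of the past-tense form *igareum* is /m/, which is a nasal, so the negative suffix is -aha, giving *igareumaha*.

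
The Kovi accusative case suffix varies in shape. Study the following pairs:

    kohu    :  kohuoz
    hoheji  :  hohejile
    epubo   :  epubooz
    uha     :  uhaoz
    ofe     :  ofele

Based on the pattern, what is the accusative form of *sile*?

Looking at the last vowel of each stem: -le when the last vowel of the stem is a front vowel (*hoheji*, *ofe*); -oz when the last vowel of the stem is a back vowel (*kohu*, *epubo*, *uha*).
*sile*: last vowel = /e/, a front vowel → -le → *silele*.

silele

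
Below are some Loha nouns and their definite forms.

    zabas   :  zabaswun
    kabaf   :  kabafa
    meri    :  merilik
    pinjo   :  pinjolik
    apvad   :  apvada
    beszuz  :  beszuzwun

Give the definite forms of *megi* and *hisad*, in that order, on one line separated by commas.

The alternation tracks the final sound of the stem — -wun when the stem ends in a sibilant (*zabas*, *beszuz*); -a when the stem ends in a non-sibilant consonant (*kabaf*, *apvad*); -lik when the stem ends in a vowel (*meri*, *pinjo*).
*megi*: final sound = /i/, a vowel → -lik → *megilik*.
Since the final sound of *hisad* is /d/ (a non-sibilant consonant), it takes -a, giving *hisada*.

megilik, hisada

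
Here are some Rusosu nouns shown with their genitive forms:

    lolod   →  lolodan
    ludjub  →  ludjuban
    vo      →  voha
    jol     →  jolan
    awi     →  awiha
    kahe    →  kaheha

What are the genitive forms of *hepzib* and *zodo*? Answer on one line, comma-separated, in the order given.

hepziban, zodoha

The pattern is consonant vs. vowel: -an when the stem ends in a consonant (*lolod*, *ludjub*, *jol*); -ha when the stem ends in a vowel (*vo*, *awi*, *kahe*).
Since the final sound of *hepzib* is /b/ (a consonant), it takes -an, giving *hepziban*.
*zodo*: final sound = /o/, a vowel → -ha → *zodoha*.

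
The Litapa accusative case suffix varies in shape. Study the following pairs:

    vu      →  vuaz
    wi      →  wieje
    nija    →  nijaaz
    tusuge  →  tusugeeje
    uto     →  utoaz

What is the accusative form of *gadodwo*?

The pattern is front/back vowel harmony: -eje when the last vowel of the stem is a front vowel (*wi*, *tusuge*); -az when the last vowel of the stem is a back vowel (*vu*, *nija*, *uto*).
The last vowel of *gadodwo* is /o/, which is a back vowel, so the suffix is -az, giving *gadodwoaz*.

gadodwoaz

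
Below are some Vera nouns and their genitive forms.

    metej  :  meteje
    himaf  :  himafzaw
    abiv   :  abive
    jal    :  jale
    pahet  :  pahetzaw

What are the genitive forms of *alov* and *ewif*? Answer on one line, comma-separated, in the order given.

The suffix is conditioned by the final consonant: -zaw when the stem ends in a voiceless consonant (*himaf*, *pahet*); -e when the stem ends in a voiced consonant (*metej*, *abiv*, *jal*).
*alov* — final consonant /v/ (voiced) → -e → *alove*.
The final consonant of *ewif* is /f/, which is voiceless, so the suffix is -zaw, giving *ewifzaw*.

alove, ewifzaw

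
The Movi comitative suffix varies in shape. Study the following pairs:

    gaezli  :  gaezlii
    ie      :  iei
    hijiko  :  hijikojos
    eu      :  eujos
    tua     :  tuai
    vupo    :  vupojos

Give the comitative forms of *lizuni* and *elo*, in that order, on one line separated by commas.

lizunii, elojos

The pattern is rounding harmony: -jos when the last vowel of the stem is a rounded vowel (*hijiko*, *eu*, *vupo*); -i when the last vowel of the stem is an unrounded vowel (*gaezli*, *ie*, *tua*).
*lizuni*: last vowel = /i/, an unrounded vowel → -i → *lizunii*.
Since the last vowel of *elo* is /o/ (a rounded vowel), it takes -jos, giving *elojos*.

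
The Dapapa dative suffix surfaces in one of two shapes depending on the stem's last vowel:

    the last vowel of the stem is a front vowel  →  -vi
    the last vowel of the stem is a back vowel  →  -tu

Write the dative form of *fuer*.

*fuer* — last vowel /e/ (a front vowel) → -vi → *fuervi*.

fuervi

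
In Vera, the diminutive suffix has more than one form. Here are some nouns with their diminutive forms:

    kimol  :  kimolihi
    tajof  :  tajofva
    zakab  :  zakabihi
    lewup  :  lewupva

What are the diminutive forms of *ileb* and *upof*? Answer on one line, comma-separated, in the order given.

ilebihi, upofva

Looking at the final consonant of each stem: -va when the stem ends in a voiceless consonant (*tajof*, *lewup*); -ihi when the stem ends in a voiced consonant (*kimol*, *zakab*).
*ileb* — final consonant /b/ (voiced) → -ihi → *ilebihi*.
*upof* — final consonant /f/ (voiceless) → -va → *upofva*.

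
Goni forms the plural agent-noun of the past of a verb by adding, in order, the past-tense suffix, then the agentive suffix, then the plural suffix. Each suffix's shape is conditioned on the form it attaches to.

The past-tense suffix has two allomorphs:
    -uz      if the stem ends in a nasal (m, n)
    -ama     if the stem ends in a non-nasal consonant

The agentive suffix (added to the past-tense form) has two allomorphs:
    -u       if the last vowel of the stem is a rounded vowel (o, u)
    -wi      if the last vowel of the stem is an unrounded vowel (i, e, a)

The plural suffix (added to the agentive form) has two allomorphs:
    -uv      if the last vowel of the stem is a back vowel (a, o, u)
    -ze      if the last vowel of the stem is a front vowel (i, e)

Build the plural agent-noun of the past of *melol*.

*melol* — final consonant /l/ (non-nasal) → -ama → *melolama*.
Since the last vowel of the past-tense form *melolama* is /a/ (an unrounded vowel), it takes -wi, giving *melolamawi*.
The agentive form *melolamawi* — last vowel /i/ (a front vowel) → -ze → *melolamawize*.

melolamawize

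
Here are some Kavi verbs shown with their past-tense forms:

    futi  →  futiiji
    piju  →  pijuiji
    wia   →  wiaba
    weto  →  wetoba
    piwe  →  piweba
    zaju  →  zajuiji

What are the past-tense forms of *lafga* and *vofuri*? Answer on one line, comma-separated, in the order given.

The suffix is conditioned by the last vowel: -iji when the last vowel of the stem is a high vowel (*futi*, *piju*, *zaju*); -ba when the last vowel of the stem is a non-high vowel (*wia*, *weto*, *piwe*).
*lafga* — last vowel /a/ (a non-high vowel) → -ba → *lafgaba*.
Since the last vowel of *vofuri* is /i/ (a high vowel), it takes -iji, giving *vofuriiji*.

lafgaba, vofuriiji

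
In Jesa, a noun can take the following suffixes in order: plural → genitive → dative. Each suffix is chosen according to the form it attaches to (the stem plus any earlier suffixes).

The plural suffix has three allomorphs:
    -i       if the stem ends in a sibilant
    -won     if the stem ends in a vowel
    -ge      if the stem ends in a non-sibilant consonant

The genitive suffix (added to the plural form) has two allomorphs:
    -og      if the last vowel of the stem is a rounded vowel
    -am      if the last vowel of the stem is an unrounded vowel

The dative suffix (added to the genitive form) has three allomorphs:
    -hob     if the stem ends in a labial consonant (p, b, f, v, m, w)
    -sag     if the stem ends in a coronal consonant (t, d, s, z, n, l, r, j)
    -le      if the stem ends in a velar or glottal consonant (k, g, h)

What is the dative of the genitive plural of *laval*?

lavalgeamhob

The final sound of *laval* is /l/, which is a non-sibilant consonant, so the plural suffix is -ge, giving *lavalge*.
The last vowel of the plural form *lavalge* is /e/, which is an unrounded vowel, so the genitive suffix is -am, giving *lavalgeam*.
Since the final consonant of the genitive form *lavalgeam* is /m/ (labial), it takes -hob, giving *lavalgeamhob*.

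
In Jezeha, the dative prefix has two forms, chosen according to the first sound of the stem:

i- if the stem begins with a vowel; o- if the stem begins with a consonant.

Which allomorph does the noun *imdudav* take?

Since the first sound of *imdudav* is /i/ (a vowel), it takes i-.

i-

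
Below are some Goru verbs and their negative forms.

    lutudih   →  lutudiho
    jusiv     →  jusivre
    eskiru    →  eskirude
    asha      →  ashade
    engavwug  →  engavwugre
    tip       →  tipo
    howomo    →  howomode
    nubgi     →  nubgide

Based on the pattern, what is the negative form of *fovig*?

fovigre

The alternation tracks the final sound of the stem — -o when the stem ends in a voiceless consonant (*lutudih*, *tip*); -re when the stem ends in a voiced consonant (*jusiv*, *engavwug*); -de when the stem ends in a vowel (*eskiru*, *asha*, *howomo*, *nubgi*).
The final sound of *fovig* is /g/, which is a voiced consonant, so the suffix is -re, giving *fovigre*.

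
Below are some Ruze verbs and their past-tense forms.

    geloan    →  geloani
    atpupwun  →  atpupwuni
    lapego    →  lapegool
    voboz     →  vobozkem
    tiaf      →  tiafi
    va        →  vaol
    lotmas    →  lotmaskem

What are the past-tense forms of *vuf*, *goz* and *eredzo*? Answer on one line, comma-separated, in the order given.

vufi, gozkem, eredzool

The alternation tracks the final sound of the stem — -kem when the stem ends in a sibilant (*voboz*, *lotmas*); -i when the stem ends in a non-sibilant consonant (*geloan*, *atpupwun*, *tiaf*); -ol when the stem ends in a vowel (*lapego*, *va*).
Since the final sound of *vuf* is /f/ (a non-sibilant consonant), it takes -i, giving *vufi*.
*goz* — final sound /z/ (a sibilant) → -kem → *gozkem*.
*eredzo* — final sound /o/ (a vowel) → -ol → *eredzool*.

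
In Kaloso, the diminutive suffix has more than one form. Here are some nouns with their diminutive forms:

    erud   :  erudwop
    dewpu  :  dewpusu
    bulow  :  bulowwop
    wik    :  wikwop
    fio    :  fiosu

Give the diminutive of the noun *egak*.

The suffix is conditioned by the final sound: -wop when the stem ends in a consonant (*erud*, *bulow*, *wik*); -su when the stem ends in a vowel (*dewpu*, *fio*).
*egak*: final sound = /k/, a consonant → -wop → *egakwop*.

egakwop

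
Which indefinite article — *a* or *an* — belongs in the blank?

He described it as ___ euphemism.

The indefinite article is chosen by the initial *sound* of the following word, not its spelling.
*euphemism* begins with the sound /juː/ (eu pronounced /juː/) — a consonant sound.
So the article is *a*: He described it as a euphemism.

a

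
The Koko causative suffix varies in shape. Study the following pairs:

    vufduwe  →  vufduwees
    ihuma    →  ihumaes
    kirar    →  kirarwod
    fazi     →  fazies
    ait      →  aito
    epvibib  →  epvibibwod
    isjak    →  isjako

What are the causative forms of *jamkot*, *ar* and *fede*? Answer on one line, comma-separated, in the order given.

The alternation tracks the final sound of the stem — -o when the stem ends in a voiceless consonant (*ait*, *isjak*); -wod when the stem ends in a voiced consonant (*kirar*, *epvibib*); -es when the stem ends in a vowel (*vufduwe*, *ihuma*, *fazi*).
*jamkot* — final sound /t/ (a voiceless consonant) → -o → *jamkoto*.
*ar* — final sound /r/ (a voiced consonant) → -wod → *arwod*.
Since the final sound of *fede* is /e/ (a vowel), it takes -es, giving *fedees*.

jamkoto, arwod, fedees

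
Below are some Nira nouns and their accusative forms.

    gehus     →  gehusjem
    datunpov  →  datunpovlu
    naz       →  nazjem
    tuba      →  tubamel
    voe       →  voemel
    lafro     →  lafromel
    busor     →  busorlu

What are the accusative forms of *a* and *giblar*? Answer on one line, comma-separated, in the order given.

amel, giblarlu

The alternation tracks the final sound of the stem — -jem when the stem ends in a sibilant (*gehus*, *naz*); -lu when the stem ends in a non-sibilant consonant (*datunpov*, *busor*); -mel when the stem ends in a vowel (*tuba*, *voe*, *lafro*).
The final sound of *a* is /a/, which is a vowel, so the suffix is -mel, giving *amel*.
*giblar* — final sound /r/ (a non-sibilant consonant) → -lu → *giblarlu*.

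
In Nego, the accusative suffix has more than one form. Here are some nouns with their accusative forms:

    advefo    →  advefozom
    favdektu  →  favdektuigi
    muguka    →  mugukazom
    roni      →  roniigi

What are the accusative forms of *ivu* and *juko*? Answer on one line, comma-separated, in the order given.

ivuigi, jukozom

Looking at the last vowel of each stem: -igi when the last vowel of the stem is a high vowel (*favdektu*, *roni*); -zom when the last vowel of the stem is a non-high vowel (*advefo*, *muguka*).
Since the last vowel of *ivu* is /u/ (a high vowel), it takes -igi, giving *ivuigi*.
*juko*: last vowel = /o/, a non-high vowel → -zom → *jukozom*.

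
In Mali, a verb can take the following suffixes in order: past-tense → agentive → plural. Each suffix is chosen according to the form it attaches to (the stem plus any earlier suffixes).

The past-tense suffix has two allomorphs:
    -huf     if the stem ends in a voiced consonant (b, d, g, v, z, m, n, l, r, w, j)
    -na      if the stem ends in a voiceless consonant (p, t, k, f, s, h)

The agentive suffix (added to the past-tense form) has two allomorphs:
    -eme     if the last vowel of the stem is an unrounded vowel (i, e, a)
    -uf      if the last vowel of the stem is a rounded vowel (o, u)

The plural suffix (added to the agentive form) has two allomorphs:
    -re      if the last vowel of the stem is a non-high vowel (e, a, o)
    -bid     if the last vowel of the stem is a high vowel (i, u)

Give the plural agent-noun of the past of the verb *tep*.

tepnaemere

The final consonant of *tep* is /p/, which is voiceless, so the past-tense suffix is -na, giving *tepna*.
The past-tense form *tepna*: last vowel = /a/, an unrounded vowel → -eme → *tepnaeme*.
Since the last vowel of the agentive form *tepnaeme* is /e/ (a non-high vowel), it takes -re, giving *tepnaemere*.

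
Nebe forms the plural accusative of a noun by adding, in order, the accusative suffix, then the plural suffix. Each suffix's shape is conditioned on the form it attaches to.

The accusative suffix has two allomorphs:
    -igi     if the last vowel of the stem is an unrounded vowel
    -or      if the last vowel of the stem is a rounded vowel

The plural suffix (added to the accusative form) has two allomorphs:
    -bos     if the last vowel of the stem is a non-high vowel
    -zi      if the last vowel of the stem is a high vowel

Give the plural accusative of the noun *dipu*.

dipuorbos

Since the last vowel of *dipu* is /u/ (a rounded vowel), it takes -or, giving *dipuor*.
The accusative form *dipuor*: last vowel = /o/, a non-high vowel → -bos → *dipuorbos*.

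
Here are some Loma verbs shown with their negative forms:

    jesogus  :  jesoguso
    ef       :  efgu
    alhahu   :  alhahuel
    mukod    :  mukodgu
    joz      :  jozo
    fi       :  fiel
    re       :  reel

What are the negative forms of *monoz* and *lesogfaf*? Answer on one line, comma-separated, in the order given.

The suffix is conditioned by the final sound: -o when the stem ends in a sibilant (*jesogus*, *joz*); -gu when the stem ends in a non-sibilant consonant (*ef*, *mukod*); -el when the stem ends in a vowel (*alhahu*, *fi*, *re*).
*monoz* — final sound /z/ (a sibilant) → -o → *monozo*.
The final sound of *lesogfaf* is /f/, which is a non-sibilant consonant, so the suffix is -gu, giving *lesogfafgu*.

monozo, lesogfafgu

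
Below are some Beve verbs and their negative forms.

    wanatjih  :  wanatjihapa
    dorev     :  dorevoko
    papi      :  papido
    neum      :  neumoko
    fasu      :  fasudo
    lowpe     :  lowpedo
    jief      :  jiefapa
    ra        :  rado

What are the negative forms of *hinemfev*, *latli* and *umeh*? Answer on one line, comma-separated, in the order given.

The pattern is voicing of the final sound: -apa when the stem ends in a voiceless consonant (*wanatjih*, *jief*); -oko when the stem ends in a voiced consonant (*dorev*, *neum*); -do when the stem ends in a vowel (*papi*, *fasu*, *lowpe*, *ra*).
*hinemfev* — final sound /v/ (a voiced consonant) → -oko → *hinemfevoko*.
*latli* — final sound /i/ (a vowel) → -do → *latlido*.
*umeh* — final sound /h/ (a voiceless consonant) → -apa → *umehapa*.

hinemfevoko, latlido, umehapa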